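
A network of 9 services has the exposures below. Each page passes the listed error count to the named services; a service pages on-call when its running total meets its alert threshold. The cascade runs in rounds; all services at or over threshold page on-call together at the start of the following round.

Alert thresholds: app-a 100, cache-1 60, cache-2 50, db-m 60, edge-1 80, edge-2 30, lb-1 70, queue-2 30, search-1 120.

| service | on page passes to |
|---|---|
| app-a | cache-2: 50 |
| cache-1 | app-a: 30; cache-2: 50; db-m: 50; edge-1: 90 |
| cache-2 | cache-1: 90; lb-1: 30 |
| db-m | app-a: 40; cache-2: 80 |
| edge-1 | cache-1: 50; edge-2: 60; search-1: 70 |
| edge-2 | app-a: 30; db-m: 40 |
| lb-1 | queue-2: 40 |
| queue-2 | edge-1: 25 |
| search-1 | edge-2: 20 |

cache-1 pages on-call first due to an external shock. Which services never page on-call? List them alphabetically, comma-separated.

lb-1, queue-2, search-1

Round 1 — cache-1 pages on-call (initial).
  app-a: +30 → 30 < 100
  cache-2: +50 → 50 ≥ 50
  db-m: +50 → 50 < 60
  edge-1: +90 → 90 ≥ 80
Round 2 — cache-2, edge-1 page on-call.
  edge-2: +60 → 60 ≥ 30
  lb-1: +30 → 30 < 70
  search-1: +70 → 70 < 120
Round 3 — edge-2 pages on-call.
  app-a: +30 → 60 < 100
  db-m: +40 → 90 ≥ 60
Round 4 — db-m pages on-call.
  app-a: +40 → 100 ≥ 100
Round 5 — app-a pages on-call.
No further pages.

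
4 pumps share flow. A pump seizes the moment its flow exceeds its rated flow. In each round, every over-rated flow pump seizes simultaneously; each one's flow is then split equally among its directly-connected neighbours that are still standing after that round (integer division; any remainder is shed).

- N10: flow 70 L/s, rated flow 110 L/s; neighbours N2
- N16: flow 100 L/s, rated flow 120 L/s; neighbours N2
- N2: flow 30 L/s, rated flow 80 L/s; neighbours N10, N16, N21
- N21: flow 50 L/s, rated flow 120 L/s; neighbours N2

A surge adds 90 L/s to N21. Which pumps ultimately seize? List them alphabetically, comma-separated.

N10, N16, N2, N21

Round 1 — N21 at 140 > 120. N21 seizes.
  N21 sheds 140 L/s to N2: 140 each.
    N2: 30+140 = 170 > 80
Round 2 — N2 seizes.
  N2 sheds 170 L/s to N10, N16: 85 each.
    N10: 70+85 = 155 > 110
    N16: 100+85 = 185 > 120
Round 3 — N10, N16 seize.
  N10 sheds 155 L/s: no online neighbours, lost.
  N16 sheds 185 L/s: no online neighbours, lost.
No further seizures.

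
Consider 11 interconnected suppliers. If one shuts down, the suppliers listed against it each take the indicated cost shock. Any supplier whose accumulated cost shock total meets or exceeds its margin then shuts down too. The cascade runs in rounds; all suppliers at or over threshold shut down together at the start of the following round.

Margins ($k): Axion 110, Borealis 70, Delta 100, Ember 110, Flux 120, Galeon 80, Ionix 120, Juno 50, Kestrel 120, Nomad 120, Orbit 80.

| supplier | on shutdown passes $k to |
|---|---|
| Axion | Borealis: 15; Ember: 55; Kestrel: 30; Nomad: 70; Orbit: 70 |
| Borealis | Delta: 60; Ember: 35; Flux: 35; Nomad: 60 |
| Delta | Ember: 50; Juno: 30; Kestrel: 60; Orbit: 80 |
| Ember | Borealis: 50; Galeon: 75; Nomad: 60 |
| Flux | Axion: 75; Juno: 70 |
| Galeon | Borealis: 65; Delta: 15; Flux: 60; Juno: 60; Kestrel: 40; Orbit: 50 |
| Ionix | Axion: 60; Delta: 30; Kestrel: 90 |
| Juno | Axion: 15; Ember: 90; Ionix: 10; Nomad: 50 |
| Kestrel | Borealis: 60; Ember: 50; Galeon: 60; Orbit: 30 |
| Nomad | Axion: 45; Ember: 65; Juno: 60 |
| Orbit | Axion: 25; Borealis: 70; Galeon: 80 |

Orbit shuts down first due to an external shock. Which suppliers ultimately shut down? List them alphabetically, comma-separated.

Round 1 — Orbit shuts down (initial).
  Axion: +25 → 25 < 110
  Borealis: +70 → 70 ≥ 70
  Galeon: +80 → 80 ≥ 80
Round 2 — Borealis, Galeon shut down.
  Delta: +60+15 → 75 < 100
  Ember: +35 → 35 < 110
  Flux: +35+60 → 95 < 120
  Juno: +60 → 60 ≥ 50
  Kestrel: +40 → 40 < 120
  Nomad: +60 → 60 < 120
Round 3 — Juno shuts down.
  Axion: +15 → 40 < 110
  Ember: +90 → 125 ≥ 110
  Ionix: +10 → 10 < 120
  Nomad: +50 → 110 < 120
Round 4 — Ember shuts down.
  Nomad: +60 → 170 ≥ 120
Round 5 — Nomad shuts down.
  Axion: +45 → 85 < 110
No further shutdowns.

Borealis, Ember, Galeon, Juno, Nomad, Orbit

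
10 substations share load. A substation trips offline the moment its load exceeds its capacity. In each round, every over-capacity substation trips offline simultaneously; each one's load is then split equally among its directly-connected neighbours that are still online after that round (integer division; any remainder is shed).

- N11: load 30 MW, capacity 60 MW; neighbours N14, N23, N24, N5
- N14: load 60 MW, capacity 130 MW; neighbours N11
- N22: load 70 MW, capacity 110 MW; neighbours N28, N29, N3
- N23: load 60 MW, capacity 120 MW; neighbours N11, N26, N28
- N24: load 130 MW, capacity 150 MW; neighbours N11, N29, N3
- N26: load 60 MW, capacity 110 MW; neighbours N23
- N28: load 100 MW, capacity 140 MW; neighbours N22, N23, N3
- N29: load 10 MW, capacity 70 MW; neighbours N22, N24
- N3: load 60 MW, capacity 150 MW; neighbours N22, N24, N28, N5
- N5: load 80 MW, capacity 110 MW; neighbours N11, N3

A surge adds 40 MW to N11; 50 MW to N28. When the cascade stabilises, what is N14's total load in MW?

77

Round 1 — N11 at 70 > 60; N28 at 150 > 140. N11, N28 trip offline.
  N11 sheds 70 MW to N14, N23, N24, N5: 17 each (2 lost).
    N14: 60+17 = 77 ≤ 130
    N23: 60+17 = 77 ≤ 120
    N24: 130+17 = 147 ≤ 150
    N5: 80+17 = 97 ≤ 110
  N28 sheds 150 MW to N22, N23, N3: 50 each.
    N22: 70+50 = 120 > 110
    N23: 77+50 = 127 > 120
    N3: 60+50 = 110 ≤ 150
Round 2 — N22, N23 trip offline.
  N22 sheds 120 MW to N29, N3: 60 each.
    N29: 10+60 = 70 ≤ 70
    N3: 110+60 = 170 > 150
  N23 sheds 127 MW to N26: 127 each.
    N26: 60+127 = 187 > 110
Round 3 — N26, N3 trip offline.
  N26 sheds 187 MW: no online neighbours, lost.
  N3 sheds 170 MW to N24, N5: 85 each.
    N24: 147+85 = 232 > 150
    N5: 97+85 = 182 > 110
Round 4 — N24, N5 trip offline.
  N24 sheds 232 MW to N29: 232 each.
    N29: 70+232 = 302 > 70
  N5 sheds 182 MW: no online neighbours, lost.
Round 5 — N29 trips offline.
  N29 sheds 302 MW: no online neighbours, lost.
No further trips.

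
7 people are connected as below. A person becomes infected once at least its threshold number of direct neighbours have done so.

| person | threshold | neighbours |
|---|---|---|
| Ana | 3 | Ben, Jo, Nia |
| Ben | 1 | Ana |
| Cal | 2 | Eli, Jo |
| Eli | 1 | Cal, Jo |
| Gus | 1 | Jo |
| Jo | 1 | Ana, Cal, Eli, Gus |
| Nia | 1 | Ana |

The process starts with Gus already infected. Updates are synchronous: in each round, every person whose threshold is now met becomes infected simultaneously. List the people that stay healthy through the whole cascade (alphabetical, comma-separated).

Round 1 — Gus becomes infected (initial).
Round 2 — checking thresholds:
  Jo: 1 of 4 neighbours ≥ 1, becomes infected.
Round 3 — checking thresholds:
  Ana: 1 of 3 neighbours < 3, below threshold.
  Cal: 1 of 2 neighbours < 2, below threshold.
  Eli: 1 of 2 neighbours ≥ 1, becomes infected.
Round 4 — checking thresholds:
  Ana: 1 of 3 neighbours < 3, below threshold.
  Cal: 2 of 2 neighbours ≥ 2, becomes infected.
Round 5 — no new infections; cascade stops.

Ana, Ben, Nia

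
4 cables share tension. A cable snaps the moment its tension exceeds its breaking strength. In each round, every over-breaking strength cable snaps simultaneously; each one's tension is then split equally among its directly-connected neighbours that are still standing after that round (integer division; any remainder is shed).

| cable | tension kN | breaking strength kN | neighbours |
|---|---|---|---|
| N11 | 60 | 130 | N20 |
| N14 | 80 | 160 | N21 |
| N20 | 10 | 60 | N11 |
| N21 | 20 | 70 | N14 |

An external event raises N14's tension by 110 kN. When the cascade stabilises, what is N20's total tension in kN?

Round 1 — N14 at 190 > 160. N14 snaps.
  N14 sheds 190 kN to N21: 190 each.
    N21: 20+190 = 210 > 70
Round 2 — N21 snaps.
  N21 sheds 210 kN: no online neighbours, lost.
No further breaks.

10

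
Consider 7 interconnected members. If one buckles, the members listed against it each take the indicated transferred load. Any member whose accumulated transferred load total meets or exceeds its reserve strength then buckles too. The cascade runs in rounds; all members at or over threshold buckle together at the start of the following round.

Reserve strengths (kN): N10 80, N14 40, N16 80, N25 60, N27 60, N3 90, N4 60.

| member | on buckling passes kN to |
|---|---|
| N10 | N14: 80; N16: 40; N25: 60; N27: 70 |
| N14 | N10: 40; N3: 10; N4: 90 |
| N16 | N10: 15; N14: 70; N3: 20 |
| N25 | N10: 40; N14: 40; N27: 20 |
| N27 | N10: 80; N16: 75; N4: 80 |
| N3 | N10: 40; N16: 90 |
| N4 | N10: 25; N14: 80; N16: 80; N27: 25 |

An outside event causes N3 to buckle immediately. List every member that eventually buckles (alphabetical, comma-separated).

Round 1 — N3 buckles (initial).
  N10: +40 → 40 < 80
  N16: +90 → 90 ≥ 80
Round 2 — N16 buckles.
  N10: +15 → 55 < 80
  N14: +70 → 70 ≥ 40
Round 3 — N14 buckles.
  N10: +40 → 95 ≥ 80
  N4: +90 → 90 ≥ 60
Round 4 — N10, N4 buckle.
  N25: +60 → 60 ≥ 60
  N27: +70+25 → 95 ≥ 60
Round 5 — N25, N27 buckle.
No further bucklings.

N10, N14, N16, N25, N27, N3, N4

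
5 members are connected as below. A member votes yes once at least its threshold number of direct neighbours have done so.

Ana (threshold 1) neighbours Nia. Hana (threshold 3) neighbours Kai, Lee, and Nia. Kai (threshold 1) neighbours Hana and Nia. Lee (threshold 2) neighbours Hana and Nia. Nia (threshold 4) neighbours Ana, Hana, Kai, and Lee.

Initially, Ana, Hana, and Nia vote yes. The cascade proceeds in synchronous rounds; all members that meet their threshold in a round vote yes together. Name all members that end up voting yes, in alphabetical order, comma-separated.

Ana, Hana, Kai, Lee, Nia

Round 1 — Ana, Hana, Nia vote yes (initial).
Round 2 — checking thresholds:
  Kai: 2 of 2 neighbours ≥ 1, votes yes.
  Lee: 2 of 2 neighbours ≥ 2, votes yes.
Round 3 — no new yes votes; cascade stops.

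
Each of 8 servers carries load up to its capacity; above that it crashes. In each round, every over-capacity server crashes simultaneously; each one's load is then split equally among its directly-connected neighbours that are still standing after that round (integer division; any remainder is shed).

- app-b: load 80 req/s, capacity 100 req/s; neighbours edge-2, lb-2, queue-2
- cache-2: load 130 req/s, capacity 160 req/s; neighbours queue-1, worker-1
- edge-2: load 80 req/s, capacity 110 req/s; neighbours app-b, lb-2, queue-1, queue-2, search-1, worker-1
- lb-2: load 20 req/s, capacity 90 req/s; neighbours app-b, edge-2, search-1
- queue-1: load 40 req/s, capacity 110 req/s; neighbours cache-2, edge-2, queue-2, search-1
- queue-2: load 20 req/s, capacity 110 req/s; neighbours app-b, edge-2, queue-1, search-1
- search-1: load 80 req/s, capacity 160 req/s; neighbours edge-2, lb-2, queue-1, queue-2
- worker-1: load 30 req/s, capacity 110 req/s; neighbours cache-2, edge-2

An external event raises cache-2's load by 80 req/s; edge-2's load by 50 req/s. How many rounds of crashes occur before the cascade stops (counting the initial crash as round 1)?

Round 1 — cache-2 at 210 > 160; edge-2 at 130 > 110. cache-2, edge-2 crash.
  cache-2 sheds 210 req/s to queue-1, worker-1: 105 each.
    queue-1: 40+105 = 145 > 110
    worker-1: 30+105 = 135 > 110
  edge-2 sheds 130 req/s to app-b, lb-2, queue-1, queue-2, search-1, worker-1: 21 each (4 lost).
    app-b: 80+21 = 101 > 100
    lb-2: 20+21 = 41 ≤ 90
    queue-1: 145+21 = 166 > 110
    queue-2: 20+21 = 41 ≤ 110
    search-1: 80+21 = 101 ≤ 160
    worker-1: 135+21 = 156 > 110
Round 2 — app-b, queue-1, worker-1 crash.
  app-b sheds 101 req/s to lb-2, queue-2: 50 each (1 lost).
    lb-2: 41+50 = 91 > 90
    queue-2: 41+50 = 91 ≤ 110
  queue-1 sheds 166 req/s to queue-2, search-1: 83 each.
    queue-2: 91+83 = 174 > 110
    search-1: 101+83 = 184 > 160
  worker-1 sheds 156 req/s: no online neighbours, lost.
Round 3 — lb-2, queue-2, search-1 crash.
  lb-2 sheds 91 req/s: no online neighbours, lost.
  queue-2 sheds 174 req/s: no online neighbours, lost.
  search-1 sheds 184 req/s: no online neighbours, lost.
No further crashes.

3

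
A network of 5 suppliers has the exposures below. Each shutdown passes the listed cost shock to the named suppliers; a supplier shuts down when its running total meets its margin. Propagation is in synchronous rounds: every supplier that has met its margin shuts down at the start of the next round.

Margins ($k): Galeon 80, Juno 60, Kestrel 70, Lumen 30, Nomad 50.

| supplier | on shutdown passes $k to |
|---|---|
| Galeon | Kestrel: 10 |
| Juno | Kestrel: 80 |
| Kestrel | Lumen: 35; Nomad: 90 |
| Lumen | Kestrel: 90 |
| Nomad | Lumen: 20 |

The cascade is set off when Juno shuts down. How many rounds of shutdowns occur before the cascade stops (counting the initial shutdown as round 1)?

3

Round 1 — Juno shuts down (initial).
  Kestrel: +80 → 80 ≥ 70
Round 2 — Kestrel shuts down.
  Lumen: +35 → 35 ≥ 30
  Nomad: +90 → 90 ≥ 50
Round 3 — Lumen, Nomad shut down.
No further shutdowns.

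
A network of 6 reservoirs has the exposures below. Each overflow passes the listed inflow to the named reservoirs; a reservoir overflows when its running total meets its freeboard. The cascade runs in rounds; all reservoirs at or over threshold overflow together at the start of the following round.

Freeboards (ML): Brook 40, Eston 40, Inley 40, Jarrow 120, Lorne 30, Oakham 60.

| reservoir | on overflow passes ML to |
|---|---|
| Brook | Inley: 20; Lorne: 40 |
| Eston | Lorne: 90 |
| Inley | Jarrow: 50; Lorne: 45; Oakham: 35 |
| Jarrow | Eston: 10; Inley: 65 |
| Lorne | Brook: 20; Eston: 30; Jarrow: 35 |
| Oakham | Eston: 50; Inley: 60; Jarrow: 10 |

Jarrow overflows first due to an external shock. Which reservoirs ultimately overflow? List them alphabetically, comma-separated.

Round 1 — Jarrow overflows (initial).
  Eston: +10 → 10 < 40
  Inley: +65 → 65 ≥ 40
Round 2 — Inley overflows.
  Lorne: +45 → 45 ≥ 30
  Oakham: +35 → 35 < 60
Round 3 — Lorne overflows.
  Brook: +20 → 20 < 40
  Eston: +30 → 40 ≥ 40
Round 4 — Eston overflows.
No further overflows.

Eston, Inley, Jarrow, Lorne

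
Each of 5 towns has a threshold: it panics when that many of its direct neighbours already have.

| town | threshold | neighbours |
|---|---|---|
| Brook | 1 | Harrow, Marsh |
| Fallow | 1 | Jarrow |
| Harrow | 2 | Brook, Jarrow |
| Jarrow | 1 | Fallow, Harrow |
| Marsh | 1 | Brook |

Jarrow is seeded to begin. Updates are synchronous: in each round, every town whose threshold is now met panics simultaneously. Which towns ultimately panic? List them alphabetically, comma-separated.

Round 1 — Jarrow panics (initial).
Round 2 — checking thresholds:
  Fallow: 1 of 1 neighbours ≥ 1, panics.
  Harrow: 1 of 2 neighbours < 2, holds.
Round 3 — no new panics; cascade stops.

Fallow, Jarrow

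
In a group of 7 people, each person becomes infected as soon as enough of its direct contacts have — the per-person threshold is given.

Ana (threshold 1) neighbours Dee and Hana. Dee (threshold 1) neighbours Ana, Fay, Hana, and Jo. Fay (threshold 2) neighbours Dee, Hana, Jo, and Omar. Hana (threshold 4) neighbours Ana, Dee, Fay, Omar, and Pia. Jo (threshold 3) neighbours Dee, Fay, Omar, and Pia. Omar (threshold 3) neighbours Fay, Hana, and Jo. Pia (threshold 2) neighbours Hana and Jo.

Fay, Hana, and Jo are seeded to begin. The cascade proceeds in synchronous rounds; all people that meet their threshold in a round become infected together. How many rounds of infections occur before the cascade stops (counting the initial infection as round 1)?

Round 1 — Fay, Hana, Jo become infected (initial).
Round 2 — checking thresholds:
  Ana: 1 of 2 neighbours ≥ 1, becomes infected.
  Dee: 3 of 4 neighbours ≥ 1, becomes infected.
  Omar: 3 of 3 neighbours ≥ 3, becomes infected.
  Pia: 2 of 2 neighbours ≥ 2, becomes infected.
Round 3 — no new infections; cascade stops.

2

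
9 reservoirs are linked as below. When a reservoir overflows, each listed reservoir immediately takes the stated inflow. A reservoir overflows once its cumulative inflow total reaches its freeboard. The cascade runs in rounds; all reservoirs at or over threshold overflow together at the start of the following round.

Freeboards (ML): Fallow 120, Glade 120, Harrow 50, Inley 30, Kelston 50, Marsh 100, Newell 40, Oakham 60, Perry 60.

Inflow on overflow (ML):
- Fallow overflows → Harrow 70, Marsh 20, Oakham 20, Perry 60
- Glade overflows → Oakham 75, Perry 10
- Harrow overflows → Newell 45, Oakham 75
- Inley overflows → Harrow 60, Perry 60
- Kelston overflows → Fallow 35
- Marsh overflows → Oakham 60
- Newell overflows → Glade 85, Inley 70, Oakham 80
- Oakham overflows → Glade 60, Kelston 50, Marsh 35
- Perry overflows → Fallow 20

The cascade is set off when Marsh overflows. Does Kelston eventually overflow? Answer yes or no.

Round 1 — Marsh overflows (initial).
  Oakham: +60 → 60 ≥ 60
Round 2 — Oakham overflows.
  Glade: +60 → 60 < 120
  Kelston: +50 → 50 ≥ 50
Round 3 — Kelston overflows.
  Fallow: +35 → 35 < 120
No further overflows.

yes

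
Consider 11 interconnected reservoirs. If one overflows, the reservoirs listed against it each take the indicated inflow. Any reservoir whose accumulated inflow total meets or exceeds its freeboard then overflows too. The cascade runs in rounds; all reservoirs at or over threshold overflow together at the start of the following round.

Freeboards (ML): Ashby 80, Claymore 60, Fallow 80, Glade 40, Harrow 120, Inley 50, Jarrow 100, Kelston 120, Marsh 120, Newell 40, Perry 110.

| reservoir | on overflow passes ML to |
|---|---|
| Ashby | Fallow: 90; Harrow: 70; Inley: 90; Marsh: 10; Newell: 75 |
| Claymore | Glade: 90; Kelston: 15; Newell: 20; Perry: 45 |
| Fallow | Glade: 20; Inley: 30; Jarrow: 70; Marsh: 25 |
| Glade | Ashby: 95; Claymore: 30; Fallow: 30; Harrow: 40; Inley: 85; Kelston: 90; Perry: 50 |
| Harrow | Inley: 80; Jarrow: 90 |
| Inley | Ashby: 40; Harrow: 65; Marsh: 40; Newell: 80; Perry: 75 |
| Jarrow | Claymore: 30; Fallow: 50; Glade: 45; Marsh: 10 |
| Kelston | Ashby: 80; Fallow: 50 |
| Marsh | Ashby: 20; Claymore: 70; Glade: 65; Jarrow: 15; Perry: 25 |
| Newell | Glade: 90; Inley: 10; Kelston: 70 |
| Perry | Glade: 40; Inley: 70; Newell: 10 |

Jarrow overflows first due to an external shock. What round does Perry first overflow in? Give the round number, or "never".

Round 1 — Jarrow overflows (initial).
  Claymore: +30 → 30 < 60
  Fallow: +50 → 50 < 80
  Glade: +45 → 45 ≥ 40
  Marsh: +10 → 10 < 120
Round 2 — Glade overflows.
  Ashby: +95 → 95 ≥ 80
  Claymore: +30 → 60 ≥ 60
  Fallow: +30 → 80 ≥ 80
  Harrow: +40 → 40 < 120
  Inley: +85 → 85 ≥ 50
  Kelston: +90 → 90 < 120
  Perry: +50 → 50 < 110
Round 3 — Ashby, Claymore, Fallow, Inley overflow.
  Harrow: +70+65 → 175 ≥ 120
  Kelston: +15 → 105 < 120
  Marsh: +10+25+40 → 85 < 120
  Newell: +75+20+80 → 175 ≥ 40
  Perry: +45+75 → 170 ≥ 110
Round 4 — Harrow, Newell, Perry overflow.
  Kelston: +70 → 175 ≥ 120
Round 5 — Kelston overflows.
No further overflows.

4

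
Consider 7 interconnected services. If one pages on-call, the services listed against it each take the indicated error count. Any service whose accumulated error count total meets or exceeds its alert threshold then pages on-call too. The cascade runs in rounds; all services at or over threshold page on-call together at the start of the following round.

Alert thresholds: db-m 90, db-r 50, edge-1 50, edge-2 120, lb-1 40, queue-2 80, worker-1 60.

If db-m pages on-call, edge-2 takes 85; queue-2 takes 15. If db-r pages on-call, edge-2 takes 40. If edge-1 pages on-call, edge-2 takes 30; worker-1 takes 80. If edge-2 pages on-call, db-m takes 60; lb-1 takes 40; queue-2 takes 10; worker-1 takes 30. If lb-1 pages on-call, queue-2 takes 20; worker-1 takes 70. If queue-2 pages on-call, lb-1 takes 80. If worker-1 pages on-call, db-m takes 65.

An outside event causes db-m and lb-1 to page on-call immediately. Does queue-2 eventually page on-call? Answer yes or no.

no

Round 1 — db-m, lb-1 page on-call (initial).
  edge-2: +85 → 85 < 120
  queue-2: +15+20 → 35 < 80
  worker-1: +70 → 70 ≥ 60
Round 2 — worker-1 pages on-call.
No further pages.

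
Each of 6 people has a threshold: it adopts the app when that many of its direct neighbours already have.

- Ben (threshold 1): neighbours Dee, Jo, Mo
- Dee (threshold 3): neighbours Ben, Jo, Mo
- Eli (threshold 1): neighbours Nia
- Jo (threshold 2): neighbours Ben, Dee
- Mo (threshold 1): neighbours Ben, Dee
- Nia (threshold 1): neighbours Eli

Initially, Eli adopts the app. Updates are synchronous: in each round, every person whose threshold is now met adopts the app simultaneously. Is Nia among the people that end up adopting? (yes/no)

Round 1 — Eli adopts the app (initial).
Round 2 — checking thresholds:
  Nia: 1 of 1 neighbours ≥ 1, adopts the app.
Round 3 — no new adoptions; cascade stops.

yes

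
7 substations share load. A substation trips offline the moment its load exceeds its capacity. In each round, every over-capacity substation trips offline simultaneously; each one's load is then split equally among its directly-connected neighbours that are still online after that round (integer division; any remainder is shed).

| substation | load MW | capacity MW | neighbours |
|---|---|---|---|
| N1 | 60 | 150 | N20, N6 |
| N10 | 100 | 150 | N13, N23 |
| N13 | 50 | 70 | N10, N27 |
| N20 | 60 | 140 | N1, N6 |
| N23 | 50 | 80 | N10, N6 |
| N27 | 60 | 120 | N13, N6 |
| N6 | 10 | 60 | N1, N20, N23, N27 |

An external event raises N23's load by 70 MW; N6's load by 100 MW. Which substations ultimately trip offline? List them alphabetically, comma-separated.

N10, N13, N23, N27, N6

Round 1 — N23 at 120 > 80; N6 at 110 > 60. N23, N6 trip offline.
  N23 sheds 120 MW to N10: 120 each.
    N10: 100+120 = 220 > 150
  N6 sheds 110 MW to N1, N20, N27: 36 each (2 lost).
    N1: 60+36 = 96 ≤ 150
    N20: 60+36 = 96 ≤ 140
    N27: 60+36 = 96 ≤ 120
Round 2 — N10 trips offline.
  N10 sheds 220 MW to N13: 220 each.
    N13: 50+220 = 270 > 70
Round 3 — N13 trips offline.
  N13 sheds 270 MW to N27: 270 each.
    N27: 96+270 = 366 > 120
Round 4 — N27 trips offline.
  N27 sheds 366 MW: no online neighbours, lost.
No further trips.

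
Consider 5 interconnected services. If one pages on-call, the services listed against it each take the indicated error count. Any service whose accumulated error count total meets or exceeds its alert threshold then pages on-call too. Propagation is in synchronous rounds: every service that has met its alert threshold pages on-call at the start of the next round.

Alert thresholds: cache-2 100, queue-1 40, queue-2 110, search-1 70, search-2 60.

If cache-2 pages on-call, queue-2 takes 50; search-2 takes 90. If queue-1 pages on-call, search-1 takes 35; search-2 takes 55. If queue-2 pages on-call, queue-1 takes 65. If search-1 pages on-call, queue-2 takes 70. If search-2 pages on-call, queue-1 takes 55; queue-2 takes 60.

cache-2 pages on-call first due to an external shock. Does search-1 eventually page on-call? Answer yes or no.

no

Round 1 — cache-2 pages on-call (initial).
  queue-2: +50 → 50 < 110
  search-2: +90 → 90 ≥ 60
Round 2 — search-2 pages on-call.
  queue-1: +55 → 55 ≥ 40
  queue-2: +60 → 110 ≥ 110
Round 3 — queue-1, queue-2 page on-call.
  search-1: +35 → 35 < 70
No further pages.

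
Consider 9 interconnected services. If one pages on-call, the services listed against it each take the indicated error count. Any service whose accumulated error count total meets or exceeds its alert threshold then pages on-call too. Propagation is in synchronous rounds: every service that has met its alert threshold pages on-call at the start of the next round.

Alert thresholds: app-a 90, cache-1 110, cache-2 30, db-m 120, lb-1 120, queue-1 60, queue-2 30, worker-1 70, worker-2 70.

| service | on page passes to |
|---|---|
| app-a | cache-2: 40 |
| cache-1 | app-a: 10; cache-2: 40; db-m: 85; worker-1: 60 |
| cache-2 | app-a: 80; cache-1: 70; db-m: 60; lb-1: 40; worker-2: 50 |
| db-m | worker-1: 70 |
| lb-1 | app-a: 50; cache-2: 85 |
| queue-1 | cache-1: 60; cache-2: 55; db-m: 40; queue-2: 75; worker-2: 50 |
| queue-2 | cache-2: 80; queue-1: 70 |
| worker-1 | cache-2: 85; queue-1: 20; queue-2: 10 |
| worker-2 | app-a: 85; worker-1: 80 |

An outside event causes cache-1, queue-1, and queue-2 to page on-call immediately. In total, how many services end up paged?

Round 1 — cache-1, queue-1, queue-2 page on-call (initial).
  app-a: +10 → 10 < 90
  cache-2: +40+55+80 → 175 ≥ 30
  db-m: +85+40 → 125 ≥ 120
  worker-1: +60 → 60 < 70
  worker-2: +50 → 50 < 70
Round 2 — cache-2, db-m page on-call.
  app-a: +80 → 90 ≥ 90
  lb-1: +40 → 40 < 120
  worker-1: +70 → 130 ≥ 70
  worker-2: +50 → 100 ≥ 70
Round 3 — app-a, worker-1, worker-2 page on-call.
No further pages.

8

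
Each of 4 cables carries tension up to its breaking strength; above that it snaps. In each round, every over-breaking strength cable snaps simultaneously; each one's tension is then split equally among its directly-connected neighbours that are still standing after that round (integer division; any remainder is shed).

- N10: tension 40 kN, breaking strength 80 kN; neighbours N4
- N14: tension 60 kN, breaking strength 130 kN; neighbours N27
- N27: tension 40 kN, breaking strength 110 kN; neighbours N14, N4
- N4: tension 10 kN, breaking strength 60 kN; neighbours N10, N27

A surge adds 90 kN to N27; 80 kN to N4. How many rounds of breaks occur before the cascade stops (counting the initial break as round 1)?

Round 1 — N27 at 130 > 110; N4 at 90 > 60. N27, N4 snap.
  N27 sheds 130 kN to N14: 130 each.
    N14: 60+130 = 190 > 130
  N4 sheds 90 kN to N10: 90 each.
    N10: 40+90 = 130 > 80
Round 2 — N10, N14 snap.
  N10 sheds 130 kN: no online neighbours, lost.
  N14 sheds 190 kN: no online neighbours, lost.
No further breaks.

2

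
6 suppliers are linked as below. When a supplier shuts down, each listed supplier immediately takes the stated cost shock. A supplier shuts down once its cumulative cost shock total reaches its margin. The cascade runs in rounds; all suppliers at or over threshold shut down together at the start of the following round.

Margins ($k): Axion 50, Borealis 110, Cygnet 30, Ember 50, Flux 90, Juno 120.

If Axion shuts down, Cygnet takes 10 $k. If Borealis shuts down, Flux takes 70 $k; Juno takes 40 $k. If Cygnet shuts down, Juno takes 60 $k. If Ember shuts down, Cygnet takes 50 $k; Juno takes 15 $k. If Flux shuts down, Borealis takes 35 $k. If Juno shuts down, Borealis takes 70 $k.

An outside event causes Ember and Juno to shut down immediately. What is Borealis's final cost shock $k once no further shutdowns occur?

Round 1 — Ember, Juno shut down (initial).
  Borealis: +70 → 70 < 110
  Cygnet: +50 → 50 ≥ 30
Round 2 — Cygnet shuts down.
No further shutdowns.

70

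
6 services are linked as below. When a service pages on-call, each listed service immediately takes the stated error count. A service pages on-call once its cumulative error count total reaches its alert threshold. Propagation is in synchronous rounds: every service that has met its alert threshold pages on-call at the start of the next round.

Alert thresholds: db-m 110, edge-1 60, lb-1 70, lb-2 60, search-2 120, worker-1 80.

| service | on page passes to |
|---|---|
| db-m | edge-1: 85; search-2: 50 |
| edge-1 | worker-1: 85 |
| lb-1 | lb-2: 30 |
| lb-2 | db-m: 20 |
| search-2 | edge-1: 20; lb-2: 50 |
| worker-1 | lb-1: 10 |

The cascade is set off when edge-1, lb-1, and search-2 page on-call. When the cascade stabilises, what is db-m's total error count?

Round 1 — edge-1, lb-1, search-2 page on-call (initial).
  lb-2: +30+50 → 80 ≥ 60
  worker-1: +85 → 85 ≥ 80
Round 2 — lb-2, worker-1 page on-call.
  db-m: +20 → 20 < 110
No further pages.

20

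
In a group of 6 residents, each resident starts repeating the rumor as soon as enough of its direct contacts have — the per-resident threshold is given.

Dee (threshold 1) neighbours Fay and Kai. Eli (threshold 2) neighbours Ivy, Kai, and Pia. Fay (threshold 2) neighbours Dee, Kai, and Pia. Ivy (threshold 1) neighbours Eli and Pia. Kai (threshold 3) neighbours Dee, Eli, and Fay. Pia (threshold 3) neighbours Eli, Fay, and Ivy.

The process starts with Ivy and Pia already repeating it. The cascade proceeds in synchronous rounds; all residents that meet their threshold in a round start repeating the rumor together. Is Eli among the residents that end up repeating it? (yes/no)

yes

Round 1 — Ivy, Pia start repeating the rumor (initial).
Round 2 — checking thresholds:
  Eli: 2 of 3 neighbours ≥ 2, starts repeating the rumor.
  Fay: 1 of 3 neighbours < 2, below threshold.
Round 3 — no new spreads; cascade stops.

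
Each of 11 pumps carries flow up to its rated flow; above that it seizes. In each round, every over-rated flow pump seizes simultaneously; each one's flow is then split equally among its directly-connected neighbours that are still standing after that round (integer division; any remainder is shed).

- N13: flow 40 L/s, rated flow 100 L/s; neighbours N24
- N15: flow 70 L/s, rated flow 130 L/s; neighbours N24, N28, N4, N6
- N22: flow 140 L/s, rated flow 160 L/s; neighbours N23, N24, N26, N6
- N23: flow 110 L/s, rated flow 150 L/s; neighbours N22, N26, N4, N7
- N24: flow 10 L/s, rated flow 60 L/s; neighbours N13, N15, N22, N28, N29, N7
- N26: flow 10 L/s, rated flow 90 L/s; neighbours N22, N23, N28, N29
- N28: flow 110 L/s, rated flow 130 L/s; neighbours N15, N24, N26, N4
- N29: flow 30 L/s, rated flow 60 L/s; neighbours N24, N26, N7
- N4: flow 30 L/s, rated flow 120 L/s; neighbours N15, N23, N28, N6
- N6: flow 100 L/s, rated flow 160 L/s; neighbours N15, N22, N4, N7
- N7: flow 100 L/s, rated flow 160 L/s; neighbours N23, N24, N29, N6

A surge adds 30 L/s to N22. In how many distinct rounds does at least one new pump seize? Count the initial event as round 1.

6

Round 1 — N22 at 170 > 160. N22 seizes.
  N22 sheds 170 L/s to N23, N24, N26, N6: 42 each (2 lost).
    N23: 110+42 = 152 > 150
    N24: 10+42 = 52 ≤ 60
    N26: 10+42 = 52 ≤ 90
    N6: 100+42 = 142 ≤ 160
Round 2 — N23 seizes.
  N23 sheds 152 L/s to N26, N4, N7: 50 each (2 lost).
    N26: 52+50 = 102 > 90
    N4: 30+50 = 80 ≤ 120
    N7: 100+50 = 150 ≤ 160
Round 3 — N26 seizes.
  N26 sheds 102 L/s to N28, N29: 51 each.
    N28: 110+51 = 161 > 130
    N29: 30+51 = 81 > 60
Round 4 — N28, N29 seize.
  N28 sheds 161 L/s to N15, N24, N4: 53 each (2 lost).
    N15: 70+53 = 123 ≤ 130
    N24: 52+53 = 105 > 60
    N4: 80+53 = 133 > 120
  N29 sheds 81 L/s to N24, N7: 40 each (1 lost).
    N24: 105+40 = 145 > 60
    N7: 150+40 = 190 > 160
Round 5 — N24, N4, N7 seize.
  N24 sheds 145 L/s to N13, N15: 72 each (1 lost).
    N13: 40+72 = 112 > 100
    N15: 123+72 = 195 > 130
  N4 sheds 133 L/s to N15, N6: 66 each (1 lost).
    N15: 195+66 = 261 > 130
    N6: 142+66 = 208 > 160
  N7 sheds 190 L/s to N6: 190 each.
    N6: 208+190 = 398 > 160
Round 6 — N13, N15, N6 seize.
  N13 sheds 112 L/s: no online neighbours, lost.
  N15 sheds 261 L/s: no online neighbours, lost.
  N6 sheds 398 L/s: no online neighbours, lost.
No further seizures.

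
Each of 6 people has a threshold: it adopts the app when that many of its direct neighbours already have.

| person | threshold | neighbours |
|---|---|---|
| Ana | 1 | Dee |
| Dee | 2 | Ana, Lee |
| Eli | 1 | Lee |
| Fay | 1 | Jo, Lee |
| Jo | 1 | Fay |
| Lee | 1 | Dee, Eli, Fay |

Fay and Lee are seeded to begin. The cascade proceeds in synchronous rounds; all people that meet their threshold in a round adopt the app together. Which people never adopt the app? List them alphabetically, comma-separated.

Round 1 — Fay, Lee adopt the app (initial).
Round 2 — checking thresholds:
  Dee: 1 of 2 neighbours < 2, holds.
  Eli: 1 of 1 neighbours ≥ 1, adopts the app.
  Jo: 1 of 1 neighbours ≥ 1, adopts the app.
Round 3 — no new adoptions; cascade stops.

Ana, Dee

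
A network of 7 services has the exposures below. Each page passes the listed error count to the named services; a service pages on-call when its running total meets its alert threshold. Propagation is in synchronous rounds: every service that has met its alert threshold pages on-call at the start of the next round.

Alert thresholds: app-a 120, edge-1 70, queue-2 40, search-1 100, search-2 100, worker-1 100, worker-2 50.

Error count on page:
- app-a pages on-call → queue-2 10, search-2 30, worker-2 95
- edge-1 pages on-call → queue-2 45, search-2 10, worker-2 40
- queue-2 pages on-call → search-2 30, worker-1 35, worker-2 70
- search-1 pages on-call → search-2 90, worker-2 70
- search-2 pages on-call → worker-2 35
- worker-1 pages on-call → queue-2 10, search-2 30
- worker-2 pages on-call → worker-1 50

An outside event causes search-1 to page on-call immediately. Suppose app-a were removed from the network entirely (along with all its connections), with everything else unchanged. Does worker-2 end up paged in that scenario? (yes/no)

yes

With app-a removed:
Round 1 — search-1 pages on-call (initial).
  search-2: +90 → 90 < 100
  worker-2: +70 → 70 ≥ 50
Round 2 — worker-2 pages on-call.
  worker-1: +50 → 50 < 100
No further pages.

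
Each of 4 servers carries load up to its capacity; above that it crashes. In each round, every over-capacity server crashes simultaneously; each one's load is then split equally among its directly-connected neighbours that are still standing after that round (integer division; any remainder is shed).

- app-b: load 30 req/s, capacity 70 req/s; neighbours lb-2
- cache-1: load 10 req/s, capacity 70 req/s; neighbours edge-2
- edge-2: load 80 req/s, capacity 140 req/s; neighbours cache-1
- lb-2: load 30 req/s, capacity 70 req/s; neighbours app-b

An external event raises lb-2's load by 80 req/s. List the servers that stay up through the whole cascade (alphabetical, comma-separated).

cache-1, edge-2

Round 1 — lb-2 at 110 > 70. lb-2 crashes.
  lb-2 sheds 110 req/s to app-b: 110 each.
    app-b: 30+110 = 140 > 70
Round 2 — app-b crashes.
  app-b sheds 140 req/s: no online neighbours, lost.
No further crashes.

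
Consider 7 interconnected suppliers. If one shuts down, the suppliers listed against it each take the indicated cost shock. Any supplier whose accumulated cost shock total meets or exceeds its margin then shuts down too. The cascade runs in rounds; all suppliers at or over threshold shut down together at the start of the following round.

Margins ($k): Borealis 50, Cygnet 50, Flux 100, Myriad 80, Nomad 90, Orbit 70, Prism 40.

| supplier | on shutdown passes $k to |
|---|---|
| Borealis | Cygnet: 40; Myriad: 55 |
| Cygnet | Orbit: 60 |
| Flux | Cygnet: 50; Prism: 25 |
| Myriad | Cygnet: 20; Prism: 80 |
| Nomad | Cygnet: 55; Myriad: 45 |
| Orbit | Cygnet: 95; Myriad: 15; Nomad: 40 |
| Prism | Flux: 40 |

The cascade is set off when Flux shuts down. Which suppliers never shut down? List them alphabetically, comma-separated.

Borealis, Myriad, Nomad, Orbit, Prism

Round 1 — Flux shuts down (initial).
  Cygnet: +50 → 50 ≥ 50
  Prism: +25 → 25 < 40
Round 2 — Cygnet shuts down.
  Orbit: +60 → 60 < 70
No further shutdowns.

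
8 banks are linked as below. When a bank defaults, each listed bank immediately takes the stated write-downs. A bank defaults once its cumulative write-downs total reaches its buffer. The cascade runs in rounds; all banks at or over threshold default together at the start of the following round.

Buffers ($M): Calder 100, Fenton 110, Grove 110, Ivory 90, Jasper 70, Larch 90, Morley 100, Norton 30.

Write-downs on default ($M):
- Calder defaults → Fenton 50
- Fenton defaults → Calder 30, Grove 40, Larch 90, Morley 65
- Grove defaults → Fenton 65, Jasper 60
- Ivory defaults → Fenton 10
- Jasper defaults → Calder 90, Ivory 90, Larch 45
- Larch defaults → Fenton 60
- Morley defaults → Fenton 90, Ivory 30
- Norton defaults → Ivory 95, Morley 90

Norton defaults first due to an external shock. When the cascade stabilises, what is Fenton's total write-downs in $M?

Round 1 — Norton defaults (initial).
  Ivory: +95 → 95 ≥ 90
  Morley: +90 → 90 < 100
Round 2 — Ivory defaults.
  Fenton: +10 → 10 < 110
No further defaults.

10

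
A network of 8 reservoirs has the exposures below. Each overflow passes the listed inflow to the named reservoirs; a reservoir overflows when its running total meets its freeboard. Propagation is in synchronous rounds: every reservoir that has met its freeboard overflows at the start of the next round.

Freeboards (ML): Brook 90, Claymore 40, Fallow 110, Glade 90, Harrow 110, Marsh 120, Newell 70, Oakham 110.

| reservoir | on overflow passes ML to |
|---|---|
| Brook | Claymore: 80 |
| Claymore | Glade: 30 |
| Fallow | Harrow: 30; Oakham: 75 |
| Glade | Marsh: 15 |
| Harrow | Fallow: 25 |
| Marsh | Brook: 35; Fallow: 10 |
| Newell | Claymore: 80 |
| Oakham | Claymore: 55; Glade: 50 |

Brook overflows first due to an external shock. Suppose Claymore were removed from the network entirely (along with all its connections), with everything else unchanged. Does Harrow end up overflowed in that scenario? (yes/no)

no

With Claymore removed:
Round 1 — Brook overflows (initial).
No further overflows.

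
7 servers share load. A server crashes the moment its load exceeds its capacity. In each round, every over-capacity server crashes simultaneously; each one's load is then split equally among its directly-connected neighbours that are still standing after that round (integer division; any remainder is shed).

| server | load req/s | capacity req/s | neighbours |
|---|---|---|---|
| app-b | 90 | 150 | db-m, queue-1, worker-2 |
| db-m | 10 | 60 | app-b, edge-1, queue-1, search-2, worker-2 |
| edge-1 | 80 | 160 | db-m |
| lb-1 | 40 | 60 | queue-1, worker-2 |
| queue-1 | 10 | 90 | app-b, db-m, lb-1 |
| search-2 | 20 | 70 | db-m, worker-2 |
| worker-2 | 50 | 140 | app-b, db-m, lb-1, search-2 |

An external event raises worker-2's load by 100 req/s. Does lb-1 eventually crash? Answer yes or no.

yes

Round 1 — worker-2 at 150 > 140. worker-2 crashes.
  worker-2 sheds 150 req/s to app-b, db-m, lb-1, search-2: 37 each (2 lost).
    app-b: 90+37 = 127 ≤ 150
    db-m: 10+37 = 47 ≤ 60
    lb-1: 40+37 = 77 > 60
    search-2: 20+37 = 57 ≤ 70
Round 2 — lb-1 crashes.
  lb-1 sheds 77 req/s to queue-1: 77 each.
    queue-1: 10+77 = 87 ≤ 90
No further crashes.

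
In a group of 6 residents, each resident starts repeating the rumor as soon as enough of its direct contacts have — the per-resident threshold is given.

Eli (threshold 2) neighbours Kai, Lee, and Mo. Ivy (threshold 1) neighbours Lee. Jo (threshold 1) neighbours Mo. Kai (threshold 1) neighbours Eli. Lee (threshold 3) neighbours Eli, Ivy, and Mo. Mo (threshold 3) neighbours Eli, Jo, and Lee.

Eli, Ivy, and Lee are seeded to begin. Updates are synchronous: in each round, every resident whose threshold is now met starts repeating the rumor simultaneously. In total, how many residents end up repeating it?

4

Round 1 — Eli, Ivy, Lee start repeating the rumor (initial).
Round 2 — checking thresholds:
  Kai: 1 of 1 neighbours ≥ 1, starts repeating the rumor.
  Mo: 2 of 3 neighbours < 3, holds.
Round 3 — no new spreads; cascade stops.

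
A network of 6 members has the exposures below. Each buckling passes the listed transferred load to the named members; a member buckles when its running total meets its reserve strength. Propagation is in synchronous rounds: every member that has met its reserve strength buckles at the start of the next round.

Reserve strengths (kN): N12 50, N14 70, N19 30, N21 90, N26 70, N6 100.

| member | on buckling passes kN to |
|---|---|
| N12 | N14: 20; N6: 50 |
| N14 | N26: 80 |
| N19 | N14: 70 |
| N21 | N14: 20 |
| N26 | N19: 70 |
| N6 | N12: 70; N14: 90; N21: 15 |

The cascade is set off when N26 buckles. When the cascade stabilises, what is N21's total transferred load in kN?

Round 1 — N26 buckles (initial).
  N19: +70 → 70 ≥ 30
Round 2 — N19 buckles.
  N14: +70 → 70 ≥ 70
Round 3 — N14 buckles.
No further bucklings.

0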